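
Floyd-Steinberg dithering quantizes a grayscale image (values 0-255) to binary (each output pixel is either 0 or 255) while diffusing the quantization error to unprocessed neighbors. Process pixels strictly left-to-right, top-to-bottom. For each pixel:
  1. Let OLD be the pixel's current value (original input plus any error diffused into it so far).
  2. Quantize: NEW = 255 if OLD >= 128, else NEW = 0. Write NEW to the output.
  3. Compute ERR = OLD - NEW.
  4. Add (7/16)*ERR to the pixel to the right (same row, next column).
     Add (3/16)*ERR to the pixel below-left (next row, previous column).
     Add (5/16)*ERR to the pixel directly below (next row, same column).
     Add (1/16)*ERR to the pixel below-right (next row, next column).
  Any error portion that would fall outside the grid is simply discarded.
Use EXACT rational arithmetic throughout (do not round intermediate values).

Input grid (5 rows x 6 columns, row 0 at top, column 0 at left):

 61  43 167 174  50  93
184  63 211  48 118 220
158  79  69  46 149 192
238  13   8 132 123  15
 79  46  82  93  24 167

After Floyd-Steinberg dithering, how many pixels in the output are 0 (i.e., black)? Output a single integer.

Answer: 18

Derivation:
(0,0): OLD=61 → NEW=0, ERR=61
(0,1): OLD=1115/16 → NEW=0, ERR=1115/16
(0,2): OLD=50557/256 → NEW=255, ERR=-14723/256
(0,3): OLD=609643/4096 → NEW=255, ERR=-434837/4096
(0,4): OLD=232941/65536 → NEW=0, ERR=232941/65536
(0,5): OLD=99148155/1048576 → NEW=0, ERR=99148155/1048576
(1,0): OLD=55329/256 → NEW=255, ERR=-9951/256
(1,1): OLD=124519/2048 → NEW=0, ERR=124519/2048
(1,2): OLD=13374451/65536 → NEW=255, ERR=-3337229/65536
(1,3): OLD=-2721545/262144 → NEW=0, ERR=-2721545/262144
(1,4): OLD=2108269701/16777216 → NEW=0, ERR=2108269701/16777216
(1,5): OLD=81805173523/268435456 → NEW=255, ERR=13354132243/268435456
(2,0): OLD=5152861/32768 → NEW=255, ERR=-3202979/32768
(2,1): OLD=45359695/1048576 → NEW=0, ERR=45359695/1048576
(2,2): OLD=1239262637/16777216 → NEW=0, ERR=1239262637/16777216
(2,3): OLD=12811226757/134217728 → NEW=0, ERR=12811226757/134217728
(2,4): OLD=1025244412431/4294967296 → NEW=255, ERR=-69972248049/4294967296
(2,5): OLD=14312381419865/68719476736 → NEW=255, ERR=-3211085147815/68719476736
(3,0): OLD=3616579853/16777216 → NEW=255, ERR=-661610227/16777216
(3,1): OLD=2282513801/134217728 → NEW=0, ERR=2282513801/134217728
(3,2): OLD=63483846251/1073741824 → NEW=0, ERR=63483846251/1073741824
(3,3): OLD=13005649396225/68719476736 → NEW=255, ERR=-4517817171455/68719476736
(3,4): OLD=47471761414241/549755813888 → NEW=0, ERR=47471761414241/549755813888
(3,5): OLD=326843871569935/8796093022208 → NEW=0, ERR=326843871569935/8796093022208
(4,0): OLD=150034340515/2147483648 → NEW=0, ERR=150034340515/2147483648
(4,1): OLD=3109606421063/34359738368 → NEW=0, ERR=3109606421063/34359738368
(4,2): OLD=141624469724581/1099511627776 → NEW=255, ERR=-138750995358299/1099511627776
(4,3): OLD=653228987952665/17592186044416 → NEW=0, ERR=653228987952665/17592186044416
(4,4): OLD=19727986216530089/281474976710656 → NEW=0, ERR=19727986216530089/281474976710656
(4,5): OLD=966797602581864447/4503599627370496 → NEW=255, ERR=-181620302397612033/4503599627370496
Output grid:
  Row 0: ..##..  (4 black, running=4)
  Row 1: #.#..#  (3 black, running=7)
  Row 2: #...##  (3 black, running=10)
  Row 3: #..#..  (4 black, running=14)
  Row 4: ..#..#  (4 black, running=18)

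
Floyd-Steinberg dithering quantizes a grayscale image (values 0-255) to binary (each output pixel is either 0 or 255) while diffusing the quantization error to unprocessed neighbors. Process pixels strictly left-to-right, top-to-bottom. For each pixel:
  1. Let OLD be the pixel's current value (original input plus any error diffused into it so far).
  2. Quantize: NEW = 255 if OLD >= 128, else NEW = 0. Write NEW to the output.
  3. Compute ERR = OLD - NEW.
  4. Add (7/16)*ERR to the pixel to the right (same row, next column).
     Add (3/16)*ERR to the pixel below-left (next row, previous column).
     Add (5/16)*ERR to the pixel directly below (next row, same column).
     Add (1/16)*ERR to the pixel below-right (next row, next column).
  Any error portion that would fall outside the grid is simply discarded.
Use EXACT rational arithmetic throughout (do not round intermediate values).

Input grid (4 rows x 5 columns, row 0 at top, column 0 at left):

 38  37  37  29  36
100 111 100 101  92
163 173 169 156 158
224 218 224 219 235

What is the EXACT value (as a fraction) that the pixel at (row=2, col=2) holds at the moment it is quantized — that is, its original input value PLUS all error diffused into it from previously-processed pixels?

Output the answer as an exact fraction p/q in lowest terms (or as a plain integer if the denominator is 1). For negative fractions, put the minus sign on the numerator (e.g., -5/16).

(0,0): OLD=38 → NEW=0, ERR=38
(0,1): OLD=429/8 → NEW=0, ERR=429/8
(0,2): OLD=7739/128 → NEW=0, ERR=7739/128
(0,3): OLD=113565/2048 → NEW=0, ERR=113565/2048
(0,4): OLD=1974603/32768 → NEW=0, ERR=1974603/32768
(1,0): OLD=15607/128 → NEW=0, ERR=15607/128
(1,1): OLD=199489/1024 → NEW=255, ERR=-61631/1024
(1,2): OLD=3483605/32768 → NEW=0, ERR=3483605/32768
(1,3): OLD=23582129/131072 → NEW=255, ERR=-9841231/131072
(1,4): OLD=170809587/2097152 → NEW=0, ERR=170809587/2097152
(2,0): OLD=3109979/16384 → NEW=255, ERR=-1067941/16384
(2,1): OLD=80335897/524288 → NEW=255, ERR=-53357543/524288
(2,2): OLD=1173210507/8388608 → NEW=255, ERR=-965884533/8388608
Target (2,2): original=169, with diffused error = 1173210507/8388608

Answer: 1173210507/8388608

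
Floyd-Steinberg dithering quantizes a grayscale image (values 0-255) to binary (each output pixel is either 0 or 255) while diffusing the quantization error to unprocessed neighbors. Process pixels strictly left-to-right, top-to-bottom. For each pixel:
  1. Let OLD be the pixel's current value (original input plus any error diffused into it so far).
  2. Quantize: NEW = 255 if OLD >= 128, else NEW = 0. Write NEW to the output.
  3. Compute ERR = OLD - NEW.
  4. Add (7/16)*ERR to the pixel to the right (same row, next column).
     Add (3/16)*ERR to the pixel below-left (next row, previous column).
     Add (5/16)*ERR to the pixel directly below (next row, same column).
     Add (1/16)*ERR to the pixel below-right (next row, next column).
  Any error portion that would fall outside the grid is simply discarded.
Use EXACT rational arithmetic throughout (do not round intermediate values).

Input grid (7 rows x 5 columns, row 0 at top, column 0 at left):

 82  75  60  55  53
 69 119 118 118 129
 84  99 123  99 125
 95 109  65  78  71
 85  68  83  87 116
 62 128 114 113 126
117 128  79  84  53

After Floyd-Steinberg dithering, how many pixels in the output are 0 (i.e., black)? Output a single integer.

(0,0): OLD=82 → NEW=0, ERR=82
(0,1): OLD=887/8 → NEW=0, ERR=887/8
(0,2): OLD=13889/128 → NEW=0, ERR=13889/128
(0,3): OLD=209863/2048 → NEW=0, ERR=209863/2048
(0,4): OLD=3205745/32768 → NEW=0, ERR=3205745/32768
(1,0): OLD=14773/128 → NEW=0, ERR=14773/128
(1,1): OLD=235123/1024 → NEW=255, ERR=-25997/1024
(1,2): OLD=5470447/32768 → NEW=255, ERR=-2885393/32768
(1,3): OLD=17907523/131072 → NEW=255, ERR=-15515837/131072
(1,4): OLD=239467881/2097152 → NEW=0, ERR=239467881/2097152
(2,0): OLD=1889185/16384 → NEW=0, ERR=1889185/16384
(2,1): OLD=69319291/524288 → NEW=255, ERR=-64374149/524288
(2,2): OLD=150847793/8388608 → NEW=0, ERR=150847793/8388608
(2,3): OLD=11513375747/134217728 → NEW=0, ERR=11513375747/134217728
(2,4): OLD=409770591061/2147483648 → NEW=255, ERR=-137837739179/2147483648
(3,0): OLD=906064913/8388608 → NEW=0, ERR=906064913/8388608
(3,1): OLD=8621030461/67108864 → NEW=255, ERR=-8491729859/67108864
(3,2): OLD=50830387631/2147483648 → NEW=0, ERR=50830387631/2147483648
(3,3): OLD=447755772919/4294967296 → NEW=0, ERR=447755772919/4294967296
(3,4): OLD=7003423890803/68719476736 → NEW=0, ERR=7003423890803/68719476736
(4,0): OLD=102035461983/1073741824 → NEW=0, ERR=102035461983/1073741824
(4,1): OLD=2790725679967/34359738368 → NEW=0, ERR=2790725679967/34359738368
(4,2): OLD=75629616185201/549755813888 → NEW=255, ERR=-64558116356239/549755813888
(4,3): OLD=781011725719391/8796093022208 → NEW=0, ERR=781011725719391/8796093022208
(4,4): OLD=27191825842305817/140737488355328 → NEW=255, ERR=-8696233688302823/140737488355328
(5,0): OLD=58782711418237/549755813888 → NEW=0, ERR=58782711418237/549755813888
(5,1): OLD=809602374317111/4398046511104 → NEW=255, ERR=-311899486014409/4398046511104
(5,2): OLD=9570292511036271/140737488355328 → NEW=0, ERR=9570292511036271/140737488355328
(5,3): OLD=85327696432283137/562949953421312 → NEW=255, ERR=-58224541690151423/562949953421312
(5,4): OLD=603395390946289595/9007199254740992 → NEW=0, ERR=603395390946289595/9007199254740992
(6,0): OLD=9648753067472941/70368744177664 → NEW=255, ERR=-8295276697831379/70368744177664
(6,1): OLD=165951836275944483/2251799813685248 → NEW=0, ERR=165951836275944483/2251799813685248
(6,2): OLD=3915174182191472049/36028797018963968 → NEW=0, ERR=3915174182191472049/36028797018963968
(6,3): OLD=66887808702160182491/576460752303423488 → NEW=0, ERR=66887808702160182491/576460752303423488
(6,4): OLD=1090517973280522008509/9223372036854775808 → NEW=0, ERR=1090517973280522008509/9223372036854775808
Output grid:
  Row 0: .....  (5 black, running=5)
  Row 1: .###.  (2 black, running=7)
  Row 2: .#..#  (3 black, running=10)
  Row 3: .#...  (4 black, running=14)
  Row 4: ..#.#  (3 black, running=17)
  Row 5: .#.#.  (3 black, running=20)
  Row 6: #....  (4 black, running=24)

Answer: 24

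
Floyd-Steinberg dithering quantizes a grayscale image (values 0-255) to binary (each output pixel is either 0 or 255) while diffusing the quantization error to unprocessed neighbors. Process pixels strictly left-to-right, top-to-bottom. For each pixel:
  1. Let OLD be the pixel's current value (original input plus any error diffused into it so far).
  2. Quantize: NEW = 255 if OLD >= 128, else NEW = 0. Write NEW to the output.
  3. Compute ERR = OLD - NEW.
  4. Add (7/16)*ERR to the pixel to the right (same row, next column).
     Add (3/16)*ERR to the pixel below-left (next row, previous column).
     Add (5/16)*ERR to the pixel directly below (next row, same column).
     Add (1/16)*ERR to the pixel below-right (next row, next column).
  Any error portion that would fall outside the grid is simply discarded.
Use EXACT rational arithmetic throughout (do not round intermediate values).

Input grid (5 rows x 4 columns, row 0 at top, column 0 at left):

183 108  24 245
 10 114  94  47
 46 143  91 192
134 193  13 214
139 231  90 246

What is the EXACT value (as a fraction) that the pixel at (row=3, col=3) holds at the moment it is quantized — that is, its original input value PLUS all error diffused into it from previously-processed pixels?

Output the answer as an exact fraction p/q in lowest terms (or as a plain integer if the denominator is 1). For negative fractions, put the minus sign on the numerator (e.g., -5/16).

(0,0): OLD=183 → NEW=255, ERR=-72
(0,1): OLD=153/2 → NEW=0, ERR=153/2
(0,2): OLD=1839/32 → NEW=0, ERR=1839/32
(0,3): OLD=138313/512 → NEW=255, ERR=7753/512
(1,0): OLD=59/32 → NEW=0, ERR=59/32
(1,1): OLD=37117/256 → NEW=255, ERR=-28163/256
(1,2): OLD=585313/8192 → NEW=0, ERR=585313/8192
(1,3): OLD=11348599/131072 → NEW=0, ERR=11348599/131072
(2,0): OLD=106287/4096 → NEW=0, ERR=106287/4096
(2,1): OLD=17496277/131072 → NEW=255, ERR=-15927083/131072
(2,2): OLD=18225329/262144 → NEW=0, ERR=18225329/262144
(2,3): OLD=1065099677/4194304 → NEW=255, ERR=-4447843/4194304
(3,0): OLD=250243039/2097152 → NEW=0, ERR=250243039/2097152
(3,1): OLD=7445366849/33554432 → NEW=255, ERR=-1111013311/33554432
(3,2): OLD=6682357759/536870912 → NEW=0, ERR=6682357759/536870912
(3,3): OLD=1919501361273/8589934592 → NEW=255, ERR=-270931959687/8589934592
Target (3,3): original=214, with diffused error = 1919501361273/8589934592

Answer: 1919501361273/8589934592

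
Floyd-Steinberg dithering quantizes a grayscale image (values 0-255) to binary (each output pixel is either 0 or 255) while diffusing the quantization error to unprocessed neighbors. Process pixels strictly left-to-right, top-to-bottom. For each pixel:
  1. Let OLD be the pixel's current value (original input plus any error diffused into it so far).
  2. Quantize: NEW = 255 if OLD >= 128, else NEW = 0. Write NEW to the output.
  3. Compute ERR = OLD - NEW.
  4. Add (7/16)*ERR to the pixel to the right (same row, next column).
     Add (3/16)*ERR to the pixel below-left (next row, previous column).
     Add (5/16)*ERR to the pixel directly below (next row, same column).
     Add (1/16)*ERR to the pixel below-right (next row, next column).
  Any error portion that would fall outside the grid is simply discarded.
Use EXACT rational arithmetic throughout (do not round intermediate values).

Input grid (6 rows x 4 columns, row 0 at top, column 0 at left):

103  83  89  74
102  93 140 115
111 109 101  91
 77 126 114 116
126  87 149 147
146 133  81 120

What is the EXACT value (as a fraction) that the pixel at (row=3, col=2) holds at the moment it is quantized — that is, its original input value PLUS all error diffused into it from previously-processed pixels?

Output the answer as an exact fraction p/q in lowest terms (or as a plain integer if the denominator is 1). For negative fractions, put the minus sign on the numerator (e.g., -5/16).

Answer: 297018218951/4294967296

Derivation:
(0,0): OLD=103 → NEW=0, ERR=103
(0,1): OLD=2049/16 → NEW=255, ERR=-2031/16
(0,2): OLD=8567/256 → NEW=0, ERR=8567/256
(0,3): OLD=363073/4096 → NEW=0, ERR=363073/4096
(1,0): OLD=28259/256 → NEW=0, ERR=28259/256
(1,1): OLD=234165/2048 → NEW=0, ERR=234165/2048
(1,2): OLD=13707993/65536 → NEW=255, ERR=-3003687/65536
(1,3): OLD=130799423/1048576 → NEW=0, ERR=130799423/1048576
(2,0): OLD=5470103/32768 → NEW=255, ERR=-2885737/32768
(2,1): OLD=109584109/1048576 → NEW=0, ERR=109584109/1048576
(2,2): OLD=341697921/2097152 → NEW=255, ERR=-193075839/2097152
(2,3): OLD=2913798685/33554432 → NEW=0, ERR=2913798685/33554432
(3,0): OLD=1158880039/16777216 → NEW=0, ERR=1158880039/16777216
(3,1): OLD=44590438969/268435456 → NEW=255, ERR=-23860602311/268435456
(3,2): OLD=297018218951/4294967296 → NEW=0, ERR=297018218951/4294967296
Target (3,2): original=114, with diffused error = 297018218951/4294967296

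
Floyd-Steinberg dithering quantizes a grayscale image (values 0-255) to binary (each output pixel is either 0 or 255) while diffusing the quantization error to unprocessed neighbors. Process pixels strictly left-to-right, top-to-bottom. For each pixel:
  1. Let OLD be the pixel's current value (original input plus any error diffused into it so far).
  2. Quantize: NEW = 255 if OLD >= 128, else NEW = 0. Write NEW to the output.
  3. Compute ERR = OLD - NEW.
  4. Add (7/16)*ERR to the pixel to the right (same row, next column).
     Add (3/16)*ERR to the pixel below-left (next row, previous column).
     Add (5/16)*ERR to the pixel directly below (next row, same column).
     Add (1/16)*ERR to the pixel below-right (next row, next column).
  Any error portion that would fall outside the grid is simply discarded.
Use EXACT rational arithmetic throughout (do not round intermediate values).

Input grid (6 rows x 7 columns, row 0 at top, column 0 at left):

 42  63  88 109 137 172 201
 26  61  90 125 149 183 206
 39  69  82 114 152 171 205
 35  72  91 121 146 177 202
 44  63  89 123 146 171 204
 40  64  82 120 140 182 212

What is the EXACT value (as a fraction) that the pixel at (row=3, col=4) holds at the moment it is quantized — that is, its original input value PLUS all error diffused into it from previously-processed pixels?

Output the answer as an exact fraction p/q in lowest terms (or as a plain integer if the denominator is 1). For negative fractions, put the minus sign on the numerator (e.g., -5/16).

Answer: 44205209025117/274877906944

Derivation:
(0,0): OLD=42 → NEW=0, ERR=42
(0,1): OLD=651/8 → NEW=0, ERR=651/8
(0,2): OLD=15821/128 → NEW=0, ERR=15821/128
(0,3): OLD=333979/2048 → NEW=255, ERR=-188261/2048
(0,4): OLD=3171389/32768 → NEW=0, ERR=3171389/32768
(0,5): OLD=112377259/524288 → NEW=255, ERR=-21316181/524288
(0,6): OLD=1536896941/8388608 → NEW=255, ERR=-602198099/8388608
(1,0): OLD=6961/128 → NEW=0, ERR=6961/128
(1,1): OLD=139287/1024 → NEW=255, ERR=-121833/1024
(1,2): OLD=2111011/32768 → NEW=0, ERR=2111011/32768
(1,3): OLD=19704135/131072 → NEW=255, ERR=-13719225/131072
(1,4): OLD=1007332053/8388608 → NEW=0, ERR=1007332053/8388608
(1,5): OLD=14456577701/67108864 → NEW=255, ERR=-2656182619/67108864
(1,6): OLD=175781142283/1073741824 → NEW=255, ERR=-98023022837/1073741824
(2,0): OLD=551917/16384 → NEW=0, ERR=551917/16384
(2,1): OLD=32524479/524288 → NEW=0, ERR=32524479/524288
(2,2): OLD=857408893/8388608 → NEW=0, ERR=857408893/8388608
(2,3): OLD=10237473109/67108864 → NEW=255, ERR=-6875287211/67108864
(2,4): OLD=70191118917/536870912 → NEW=255, ERR=-66710963643/536870912
(2,5): OLD=1626178964215/17179869184 → NEW=0, ERR=1626178964215/17179869184
(2,6): OLD=59211399095601/274877906944 → NEW=255, ERR=-10882467175119/274877906944
(3,0): OLD=479481437/8388608 → NEW=0, ERR=479481437/8388608
(3,1): OLD=9238406489/67108864 → NEW=255, ERR=-7874353831/67108864
(3,2): OLD=30211828283/536870912 → NEW=0, ERR=30211828283/536870912
(3,3): OLD=207648668349/2147483648 → NEW=0, ERR=207648668349/2147483648
(3,4): OLD=44205209025117/274877906944 → NEW=255, ERR=-25888657245603/274877906944
Target (3,4): original=146, with diffused error = 44205209025117/274877906944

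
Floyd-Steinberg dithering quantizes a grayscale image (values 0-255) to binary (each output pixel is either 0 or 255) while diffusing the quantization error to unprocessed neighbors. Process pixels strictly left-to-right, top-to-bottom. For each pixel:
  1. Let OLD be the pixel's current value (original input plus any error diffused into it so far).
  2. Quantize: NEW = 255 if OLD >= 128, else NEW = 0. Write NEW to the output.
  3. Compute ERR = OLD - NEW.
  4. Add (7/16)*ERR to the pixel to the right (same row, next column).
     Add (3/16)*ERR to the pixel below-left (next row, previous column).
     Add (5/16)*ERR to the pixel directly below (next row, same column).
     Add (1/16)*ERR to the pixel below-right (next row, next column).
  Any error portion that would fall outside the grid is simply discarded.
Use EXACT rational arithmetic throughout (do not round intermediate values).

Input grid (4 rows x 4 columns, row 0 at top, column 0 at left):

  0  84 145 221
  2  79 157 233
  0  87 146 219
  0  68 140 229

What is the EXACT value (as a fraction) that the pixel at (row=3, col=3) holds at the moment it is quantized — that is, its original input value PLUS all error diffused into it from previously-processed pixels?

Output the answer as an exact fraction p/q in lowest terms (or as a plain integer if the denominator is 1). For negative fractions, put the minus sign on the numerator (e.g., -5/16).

Answer: 149079652845/1073741824

Derivation:
(0,0): OLD=0 → NEW=0, ERR=0
(0,1): OLD=84 → NEW=0, ERR=84
(0,2): OLD=727/4 → NEW=255, ERR=-293/4
(0,3): OLD=12093/64 → NEW=255, ERR=-4227/64
(1,0): OLD=71/4 → NEW=0, ERR=71/4
(1,1): OLD=3177/32 → NEW=0, ERR=3177/32
(1,2): OLD=174501/1024 → NEW=255, ERR=-86619/1024
(1,3): OLD=2797971/16384 → NEW=255, ERR=-1379949/16384
(2,0): OLD=12371/512 → NEW=0, ERR=12371/512
(2,1): OLD=1865241/16384 → NEW=0, ERR=1865241/16384
(2,2): OLD=5235871/32768 → NEW=255, ERR=-3119969/32768
(2,3): OLD=76407991/524288 → NEW=255, ERR=-57285449/524288
(3,0): OLD=7575083/262144 → NEW=0, ERR=7575083/262144
(3,1): OLD=418912229/4194304 → NEW=0, ERR=418912229/4194304
(3,2): OLD=9433497323/67108864 → NEW=255, ERR=-7679262997/67108864
(3,3): OLD=149079652845/1073741824 → NEW=255, ERR=-124724512275/1073741824
Target (3,3): original=229, with diffused error = 149079652845/1073741824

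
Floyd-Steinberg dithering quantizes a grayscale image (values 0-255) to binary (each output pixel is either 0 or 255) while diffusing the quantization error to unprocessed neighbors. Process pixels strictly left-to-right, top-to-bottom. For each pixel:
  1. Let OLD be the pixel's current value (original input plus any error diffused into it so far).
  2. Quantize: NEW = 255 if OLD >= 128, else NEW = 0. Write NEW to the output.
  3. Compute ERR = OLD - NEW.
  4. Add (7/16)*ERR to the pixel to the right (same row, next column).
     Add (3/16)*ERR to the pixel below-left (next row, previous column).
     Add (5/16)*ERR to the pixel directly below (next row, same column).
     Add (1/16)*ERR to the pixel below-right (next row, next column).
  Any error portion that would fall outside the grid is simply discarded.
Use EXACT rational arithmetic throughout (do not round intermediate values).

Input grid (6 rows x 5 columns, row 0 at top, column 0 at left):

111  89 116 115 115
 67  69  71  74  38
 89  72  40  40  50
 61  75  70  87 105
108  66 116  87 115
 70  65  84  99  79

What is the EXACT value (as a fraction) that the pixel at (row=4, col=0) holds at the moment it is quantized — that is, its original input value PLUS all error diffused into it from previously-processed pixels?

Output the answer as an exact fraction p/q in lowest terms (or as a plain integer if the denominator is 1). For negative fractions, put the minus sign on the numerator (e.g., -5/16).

Answer: 306440000577/2147483648

Derivation:
(0,0): OLD=111 → NEW=0, ERR=111
(0,1): OLD=2201/16 → NEW=255, ERR=-1879/16
(0,2): OLD=16543/256 → NEW=0, ERR=16543/256
(0,3): OLD=586841/4096 → NEW=255, ERR=-457639/4096
(0,4): OLD=4333167/65536 → NEW=0, ERR=4333167/65536
(1,0): OLD=20395/256 → NEW=0, ERR=20395/256
(1,1): OLD=176557/2048 → NEW=0, ERR=176557/2048
(1,2): OLD=6594353/65536 → NEW=0, ERR=6594353/65536
(1,3): OLD=26094621/262144 → NEW=0, ERR=26094621/262144
(1,4): OLD=399420343/4194304 → NEW=0, ERR=399420343/4194304
(2,0): OLD=4261823/32768 → NEW=255, ERR=-4094017/32768
(2,1): OLD=71434533/1048576 → NEW=0, ERR=71434533/1048576
(2,2): OLD=2102211247/16777216 → NEW=0, ERR=2102211247/16777216
(2,3): OLD=40284374173/268435456 → NEW=255, ERR=-28166667107/268435456
(2,4): OLD=172117096715/4294967296 → NEW=0, ERR=172117096715/4294967296
(3,0): OLD=582671055/16777216 → NEW=0, ERR=582671055/16777216
(3,1): OLD=17068308131/134217728 → NEW=0, ERR=17068308131/134217728
(3,2): OLD=641568163441/4294967296 → NEW=255, ERR=-453648497039/4294967296
(3,3): OLD=200529874697/8589934592 → NEW=0, ERR=200529874697/8589934592
(3,4): OLD=16654636857165/137438953472 → NEW=0, ERR=16654636857165/137438953472
(4,0): OLD=306440000577/2147483648 → NEW=255, ERR=-241168329663/2147483648
Target (4,0): original=108, with diffused error = 306440000577/2147483648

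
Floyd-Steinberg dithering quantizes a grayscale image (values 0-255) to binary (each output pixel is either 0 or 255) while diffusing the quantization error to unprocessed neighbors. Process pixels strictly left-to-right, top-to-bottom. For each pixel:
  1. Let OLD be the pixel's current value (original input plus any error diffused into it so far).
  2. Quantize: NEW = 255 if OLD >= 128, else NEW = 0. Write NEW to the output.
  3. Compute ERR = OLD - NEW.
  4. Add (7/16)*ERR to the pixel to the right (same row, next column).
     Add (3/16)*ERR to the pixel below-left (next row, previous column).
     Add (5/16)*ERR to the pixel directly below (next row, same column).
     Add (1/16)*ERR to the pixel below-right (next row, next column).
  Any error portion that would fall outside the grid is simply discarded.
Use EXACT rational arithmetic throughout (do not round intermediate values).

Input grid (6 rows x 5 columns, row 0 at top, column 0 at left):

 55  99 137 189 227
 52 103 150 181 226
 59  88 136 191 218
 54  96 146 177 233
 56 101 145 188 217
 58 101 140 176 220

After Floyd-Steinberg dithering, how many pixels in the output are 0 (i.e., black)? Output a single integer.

(0,0): OLD=55 → NEW=0, ERR=55
(0,1): OLD=1969/16 → NEW=0, ERR=1969/16
(0,2): OLD=48855/256 → NEW=255, ERR=-16425/256
(0,3): OLD=659169/4096 → NEW=255, ERR=-385311/4096
(0,4): OLD=12179495/65536 → NEW=255, ERR=-4532185/65536
(1,0): OLD=23619/256 → NEW=0, ERR=23619/256
(1,1): OLD=354773/2048 → NEW=255, ERR=-167467/2048
(1,2): OLD=5519993/65536 → NEW=0, ERR=5519993/65536
(1,3): OLD=44951493/262144 → NEW=255, ERR=-21895227/262144
(1,4): OLD=679342511/4194304 → NEW=255, ERR=-390205009/4194304
(2,0): OLD=2375671/32768 → NEW=0, ERR=2375671/32768
(2,1): OLD=121345805/1048576 → NEW=0, ERR=121345805/1048576
(2,2): OLD=3224235623/16777216 → NEW=255, ERR=-1053954457/16777216
(2,3): OLD=33617676357/268435456 → NEW=0, ERR=33617676357/268435456
(2,4): OLD=1024340289699/4294967296 → NEW=255, ERR=-70876370781/4294967296
(3,0): OLD=1650114439/16777216 → NEW=0, ERR=1650114439/16777216
(3,1): OLD=22541374715/134217728 → NEW=255, ERR=-11684145925/134217728
(3,2): OLD=511088380857/4294967296 → NEW=0, ERR=511088380857/4294967296
(3,3): OLD=2243492337937/8589934592 → NEW=255, ERR=53059016977/8589934592
(3,4): OLD=32761691213429/137438953472 → NEW=255, ERR=-2285241921931/137438953472
(4,0): OLD=151211224073/2147483648 → NEW=0, ERR=151211224073/2147483648
(4,1): OLD=9143855378313/68719476736 → NEW=255, ERR=-8379611189367/68719476736
(4,2): OLD=136950111864359/1099511627776 → NEW=0, ERR=136950111864359/1099511627776
(4,3): OLD=4375932349639049/17592186044416 → NEW=255, ERR=-110075091687031/17592186044416
(4,4): OLD=58955654341136191/281474976710656 → NEW=255, ERR=-12820464720081089/281474976710656
(5,0): OLD=62826636694587/1099511627776 → NEW=0, ERR=62826636694587/1099511627776
(5,1): OLD=1017249417258609/8796093022208 → NEW=0, ERR=1017249417258609/8796093022208
(5,2): OLD=62128591790722041/281474976710656 → NEW=255, ERR=-9647527270495239/281474976710656
(5,3): OLD=178223167666452695/1125899906842624 → NEW=255, ERR=-108881308578416425/1125899906842624
(5,4): OLD=2937544411767529741/18014398509481984 → NEW=255, ERR=-1656127208150376179/18014398509481984
Output grid:
  Row 0: ..###  (2 black, running=2)
  Row 1: .#.##  (2 black, running=4)
  Row 2: ..#.#  (3 black, running=7)
  Row 3: .#.##  (2 black, running=9)
  Row 4: .#.##  (2 black, running=11)
  Row 5: ..###  (2 black, running=13)

Answer: 13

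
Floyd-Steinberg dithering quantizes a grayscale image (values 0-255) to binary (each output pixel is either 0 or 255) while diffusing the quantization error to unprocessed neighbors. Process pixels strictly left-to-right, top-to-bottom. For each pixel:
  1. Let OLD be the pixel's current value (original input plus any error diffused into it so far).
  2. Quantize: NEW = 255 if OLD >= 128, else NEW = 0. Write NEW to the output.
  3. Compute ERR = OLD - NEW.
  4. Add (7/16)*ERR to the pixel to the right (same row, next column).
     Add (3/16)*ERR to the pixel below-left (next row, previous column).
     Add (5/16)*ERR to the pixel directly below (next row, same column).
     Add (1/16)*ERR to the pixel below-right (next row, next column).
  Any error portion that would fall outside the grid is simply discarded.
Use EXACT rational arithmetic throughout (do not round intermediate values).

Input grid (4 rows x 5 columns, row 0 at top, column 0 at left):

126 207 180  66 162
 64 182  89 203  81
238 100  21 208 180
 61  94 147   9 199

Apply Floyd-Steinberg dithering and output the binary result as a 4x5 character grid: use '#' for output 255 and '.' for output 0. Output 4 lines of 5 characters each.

(0,0): OLD=126 → NEW=0, ERR=126
(0,1): OLD=2097/8 → NEW=255, ERR=57/8
(0,2): OLD=23439/128 → NEW=255, ERR=-9201/128
(0,3): OLD=70761/2048 → NEW=0, ERR=70761/2048
(0,4): OLD=5803743/32768 → NEW=255, ERR=-2552097/32768
(1,0): OLD=13403/128 → NEW=0, ERR=13403/128
(1,1): OLD=229821/1024 → NEW=255, ERR=-31299/1024
(1,2): OLD=1968961/32768 → NEW=0, ERR=1968961/32768
(1,3): OLD=28965581/131072 → NEW=255, ERR=-4457779/131072
(1,4): OLD=92151623/2097152 → NEW=0, ERR=92151623/2097152
(2,0): OLD=4341615/16384 → NEW=255, ERR=163695/16384
(2,1): OLD=59050741/524288 → NEW=0, ERR=59050741/524288
(2,2): OLD=677514399/8388608 → NEW=0, ERR=677514399/8388608
(2,3): OLD=32843272429/134217728 → NEW=255, ERR=-1382248211/134217728
(2,4): OLD=401795072827/2147483648 → NEW=255, ERR=-145813257413/2147483648
(3,0): OLD=715048511/8388608 → NEW=0, ERR=715048511/8388608
(3,1): OLD=12231110163/67108864 → NEW=255, ERR=-4881650157/67108864
(3,2): OLD=312508391041/2147483648 → NEW=255, ERR=-235099939199/2147483648
(3,3): OLD=-213879734007/4294967296 → NEW=0, ERR=-213879734007/4294967296
(3,4): OLD=10675653215533/68719476736 → NEW=255, ERR=-6847813352147/68719476736
Row 0: .##.#
Row 1: .#.#.
Row 2: #..##
Row 3: .##.#

Answer: .##.#
.#.#.
#..##
.##.#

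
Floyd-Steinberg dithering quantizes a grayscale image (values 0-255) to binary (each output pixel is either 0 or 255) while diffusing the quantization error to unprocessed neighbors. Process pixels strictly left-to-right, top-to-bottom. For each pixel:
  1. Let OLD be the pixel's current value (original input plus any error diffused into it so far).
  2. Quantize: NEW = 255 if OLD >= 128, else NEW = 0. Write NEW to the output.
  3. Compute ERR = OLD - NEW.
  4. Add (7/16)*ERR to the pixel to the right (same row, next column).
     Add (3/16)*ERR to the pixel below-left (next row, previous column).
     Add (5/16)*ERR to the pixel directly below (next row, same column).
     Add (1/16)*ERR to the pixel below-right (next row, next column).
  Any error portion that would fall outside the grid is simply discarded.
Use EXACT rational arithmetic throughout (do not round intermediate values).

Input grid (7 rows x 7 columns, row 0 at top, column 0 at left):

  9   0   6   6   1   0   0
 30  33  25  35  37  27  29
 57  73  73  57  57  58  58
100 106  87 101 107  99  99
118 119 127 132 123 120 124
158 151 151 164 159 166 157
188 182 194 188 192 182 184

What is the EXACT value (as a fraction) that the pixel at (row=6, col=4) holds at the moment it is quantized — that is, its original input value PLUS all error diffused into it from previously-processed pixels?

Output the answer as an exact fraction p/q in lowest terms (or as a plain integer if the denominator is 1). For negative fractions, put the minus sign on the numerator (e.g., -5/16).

(0,0): OLD=9 → NEW=0, ERR=9
(0,1): OLD=63/16 → NEW=0, ERR=63/16
(0,2): OLD=1977/256 → NEW=0, ERR=1977/256
(0,3): OLD=38415/4096 → NEW=0, ERR=38415/4096
(0,4): OLD=334441/65536 → NEW=0, ERR=334441/65536
(0,5): OLD=2341087/1048576 → NEW=0, ERR=2341087/1048576
(0,6): OLD=16387609/16777216 → NEW=0, ERR=16387609/16777216
(1,0): OLD=8589/256 → NEW=0, ERR=8589/256
(1,1): OLD=104283/2048 → NEW=0, ERR=104283/2048
(1,2): OLD=3387895/65536 → NEW=0, ERR=3387895/65536
(1,3): OLD=16249515/262144 → NEW=0, ERR=16249515/262144
(1,4): OLD=1119356193/16777216 → NEW=0, ERR=1119356193/16777216
(1,5): OLD=7702658673/134217728 → NEW=0, ERR=7702658673/134217728
(1,6): OLD=117150799999/2147483648 → NEW=0, ERR=117150799999/2147483648
(2,0): OLD=2524185/32768 → NEW=0, ERR=2524185/32768
(2,1): OLD=140932387/1048576 → NEW=255, ERR=-126454493/1048576
(2,2): OLD=858973993/16777216 → NEW=0, ERR=858973993/16777216
(2,3): OLD=15369426721/134217728 → NEW=0, ERR=15369426721/134217728
(2,4): OLD=153097265201/1073741824 → NEW=255, ERR=-120706899919/1073741824
(2,5): OLD=1413910913019/34359738368 → NEW=0, ERR=1413910913019/34359738368
(2,6): OLD=53127158216845/549755813888 → NEW=0, ERR=53127158216845/549755813888
(3,0): OLD=1702227721/16777216 → NEW=0, ERR=1702227721/16777216
(3,1): OLD=17061348821/134217728 → NEW=0, ERR=17061348821/134217728
(3,2): OLD=185270791951/1073741824 → NEW=255, ERR=-88533373169/1073741824
(3,3): OLD=355765970009/4294967296 → NEW=0, ERR=355765970009/4294967296
(3,4): OLD=67609968399113/549755813888 → NEW=0, ERR=67609968399113/549755813888
(3,5): OLD=777387701462955/4398046511104 → NEW=255, ERR=-344114158868565/4398046511104
(3,6): OLD=6863773487049013/70368744177664 → NEW=0, ERR=6863773487049013/70368744177664
(4,0): OLD=372676225767/2147483648 → NEW=255, ERR=-174932104473/2147483648
(4,1): OLD=3915876949435/34359738368 → NEW=0, ERR=3915876949435/34359738368
(4,2): OLD=95970875881173/549755813888 → NEW=255, ERR=-44216856660267/549755813888
(4,3): OLD=618378660625079/4398046511104 → NEW=255, ERR=-503123199706441/4398046511104
(4,4): OLD=3584926874277813/35184372088832 → NEW=0, ERR=3584926874277813/35184372088832
(4,5): OLD=187013228767752565/1125899906842624 → NEW=255, ERR=-100091247477116555/1125899906842624
(4,6): OLD=1994155337129518531/18014398509481984 → NEW=0, ERR=1994155337129518531/18014398509481984
(5,0): OLD=84614481084769/549755813888 → NEW=255, ERR=-55573251456671/549755813888
(5,1): OLD=537517126692811/4398046511104 → NEW=0, ERR=537517126692811/4398046511104
(5,2): OLD=5805744320837309/35184372088832 → NEW=255, ERR=-3166270561814851/35184372088832
(5,3): OLD=28979936118354961/281474976710656 → NEW=0, ERR=28979936118354961/281474976710656
(5,4): OLD=3820242592649825883/18014398509481984 → NEW=255, ERR=-773429027268080037/18014398509481984
(5,5): OLD=21121444011578530347/144115188075855872 → NEW=255, ERR=-15627928947764717013/144115188075855872
(5,6): OLD=319576383620306753573/2305843009213693952 → NEW=255, ERR=-268413583729185204187/2305843009213693952
(6,0): OLD=12618945227212425/70368744177664 → NEW=255, ERR=-5325084538091895/70368744177664
(6,1): OLD=184528561856796189/1125899906842624 → NEW=255, ERR=-102575914388072931/1125899906842624
(6,2): OLD=2755522238086237367/18014398509481984 → NEW=255, ERR=-1838149381831668553/18014398509481984
(6,3): OLD=23326213496060135849/144115188075855872 → NEW=255, ERR=-13423159463283111511/144115188075855872
(6,4): OLD=35722065110578480715/288230376151711744 → NEW=0, ERR=35722065110578480715/288230376151711744
Target (6,4): original=192, with diffused error = 35722065110578480715/288230376151711744

Answer: 35722065110578480715/288230376151711744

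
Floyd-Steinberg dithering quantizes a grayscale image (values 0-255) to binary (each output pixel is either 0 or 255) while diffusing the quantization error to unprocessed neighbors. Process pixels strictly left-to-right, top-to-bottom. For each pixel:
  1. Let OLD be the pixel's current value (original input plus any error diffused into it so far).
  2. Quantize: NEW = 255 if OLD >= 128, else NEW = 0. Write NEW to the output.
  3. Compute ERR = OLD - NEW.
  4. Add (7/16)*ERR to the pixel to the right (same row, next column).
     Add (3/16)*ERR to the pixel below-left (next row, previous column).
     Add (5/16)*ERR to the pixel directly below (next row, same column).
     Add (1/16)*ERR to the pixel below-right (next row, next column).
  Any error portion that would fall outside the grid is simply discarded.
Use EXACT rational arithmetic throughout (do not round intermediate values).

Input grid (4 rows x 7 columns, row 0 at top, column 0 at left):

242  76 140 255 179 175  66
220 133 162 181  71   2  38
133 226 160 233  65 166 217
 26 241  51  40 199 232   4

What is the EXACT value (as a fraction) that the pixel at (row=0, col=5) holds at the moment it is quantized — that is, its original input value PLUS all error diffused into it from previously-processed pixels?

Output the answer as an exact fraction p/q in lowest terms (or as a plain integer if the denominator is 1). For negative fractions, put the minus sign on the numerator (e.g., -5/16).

(0,0): OLD=242 → NEW=255, ERR=-13
(0,1): OLD=1125/16 → NEW=0, ERR=1125/16
(0,2): OLD=43715/256 → NEW=255, ERR=-21565/256
(0,3): OLD=893525/4096 → NEW=255, ERR=-150955/4096
(0,4): OLD=10674259/65536 → NEW=255, ERR=-6037421/65536
(0,5): OLD=141238853/1048576 → NEW=255, ERR=-126148027/1048576
Target (0,5): original=175, with diffused error = 141238853/1048576

Answer: 141238853/1048576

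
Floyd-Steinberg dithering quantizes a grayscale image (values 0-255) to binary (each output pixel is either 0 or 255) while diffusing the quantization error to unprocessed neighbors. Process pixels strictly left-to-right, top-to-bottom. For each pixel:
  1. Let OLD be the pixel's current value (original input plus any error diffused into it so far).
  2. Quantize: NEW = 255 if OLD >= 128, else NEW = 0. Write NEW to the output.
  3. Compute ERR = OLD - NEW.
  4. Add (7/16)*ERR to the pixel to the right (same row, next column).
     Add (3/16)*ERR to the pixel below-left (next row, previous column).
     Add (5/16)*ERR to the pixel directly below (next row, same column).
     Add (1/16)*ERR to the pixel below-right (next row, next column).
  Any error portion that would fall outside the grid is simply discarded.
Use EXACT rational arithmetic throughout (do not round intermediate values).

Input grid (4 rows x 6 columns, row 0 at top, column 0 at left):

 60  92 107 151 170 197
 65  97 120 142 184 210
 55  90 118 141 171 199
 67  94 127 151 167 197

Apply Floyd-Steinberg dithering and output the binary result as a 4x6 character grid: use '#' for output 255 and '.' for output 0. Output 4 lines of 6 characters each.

Answer: ..#.##
.#.###
..#.#.
.#.#.#

Derivation:
(0,0): OLD=60 → NEW=0, ERR=60
(0,1): OLD=473/4 → NEW=0, ERR=473/4
(0,2): OLD=10159/64 → NEW=255, ERR=-6161/64
(0,3): OLD=111497/1024 → NEW=0, ERR=111497/1024
(0,4): OLD=3565759/16384 → NEW=255, ERR=-612161/16384
(0,5): OLD=47357241/262144 → NEW=255, ERR=-19489479/262144
(1,0): OLD=6779/64 → NEW=0, ERR=6779/64
(1,1): OLD=84989/512 → NEW=255, ERR=-45571/512
(1,2): OLD=1290785/16384 → NEW=0, ERR=1290785/16384
(1,3): OLD=12941501/65536 → NEW=255, ERR=-3770179/65536
(1,4): OLD=587288839/4194304 → NEW=255, ERR=-482258681/4194304
(1,5): OLD=9001179137/67108864 → NEW=255, ERR=-8111581183/67108864
(2,0): OLD=585007/8192 → NEW=0, ERR=585007/8192
(2,1): OLD=30099477/262144 → NEW=0, ERR=30099477/262144
(2,2): OLD=740312511/4194304 → NEW=255, ERR=-329235009/4194304
(2,3): OLD=2417456199/33554432 → NEW=0, ERR=2417456199/33554432
(2,4): OLD=150678137365/1073741824 → NEW=255, ERR=-123126027755/1073741824
(2,5): OLD=1784527056355/17179869184 → NEW=0, ERR=1784527056355/17179869184
(3,0): OLD=464917919/4194304 → NEW=0, ERR=464917919/4194304
(3,1): OLD=5641217683/33554432 → NEW=255, ERR=-2915162477/33554432
(3,2): OLD=22856084889/268435456 → NEW=0, ERR=22856084889/268435456
(3,3): OLD=3167261369947/17179869184 → NEW=255, ERR=-1213605271973/17179869184
(3,4): OLD=17075305039195/137438953472 → NEW=0, ERR=17075305039195/137438953472
(3,5): OLD=608355667319669/2199023255552 → NEW=255, ERR=47604737153909/2199023255552
Row 0: ..#.##
Row 1: .#.###
Row 2: ..#.#.
Row 3: .#.#.#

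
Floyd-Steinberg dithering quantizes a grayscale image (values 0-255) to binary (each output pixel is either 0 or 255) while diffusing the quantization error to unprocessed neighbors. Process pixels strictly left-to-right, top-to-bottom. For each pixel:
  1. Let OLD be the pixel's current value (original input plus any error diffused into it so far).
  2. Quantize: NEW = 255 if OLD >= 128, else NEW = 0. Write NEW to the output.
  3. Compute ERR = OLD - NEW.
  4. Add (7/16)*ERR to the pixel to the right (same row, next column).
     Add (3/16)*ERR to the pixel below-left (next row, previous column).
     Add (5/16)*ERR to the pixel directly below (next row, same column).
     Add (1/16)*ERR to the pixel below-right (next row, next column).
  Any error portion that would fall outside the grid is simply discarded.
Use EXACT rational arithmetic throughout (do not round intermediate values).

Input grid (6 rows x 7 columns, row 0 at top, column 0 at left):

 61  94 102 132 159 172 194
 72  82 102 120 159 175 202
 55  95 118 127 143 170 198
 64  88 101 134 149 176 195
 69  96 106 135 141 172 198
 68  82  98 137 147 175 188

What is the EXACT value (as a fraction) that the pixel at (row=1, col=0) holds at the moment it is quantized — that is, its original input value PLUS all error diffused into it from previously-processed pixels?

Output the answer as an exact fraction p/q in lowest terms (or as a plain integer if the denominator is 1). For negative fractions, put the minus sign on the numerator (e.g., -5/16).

Answer: 29105/256

Derivation:
(0,0): OLD=61 → NEW=0, ERR=61
(0,1): OLD=1931/16 → NEW=0, ERR=1931/16
(0,2): OLD=39629/256 → NEW=255, ERR=-25651/256
(0,3): OLD=361115/4096 → NEW=0, ERR=361115/4096
(0,4): OLD=12948029/65536 → NEW=255, ERR=-3763651/65536
(0,5): OLD=154009515/1048576 → NEW=255, ERR=-113377365/1048576
(0,6): OLD=2461138349/16777216 → NEW=255, ERR=-1817051731/16777216
(1,0): OLD=29105/256 → NEW=0, ERR=29105/256
Target (1,0): original=72, with diffused error = 29105/256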